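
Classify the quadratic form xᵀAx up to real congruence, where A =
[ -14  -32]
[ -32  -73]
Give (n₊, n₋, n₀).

Answer: (1, 1, 0)

Derivation:
step 0: pivot -14 → sign −
step 1: pivot 1/7 → sign +
signature = (1, 1, 0)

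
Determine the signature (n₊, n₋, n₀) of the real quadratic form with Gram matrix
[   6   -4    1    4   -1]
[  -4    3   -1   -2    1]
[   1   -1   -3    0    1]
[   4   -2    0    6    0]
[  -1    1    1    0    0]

step 0: pivot 6 → sign +
step 1: pivot 1/3 → sign +
step 2: pivot -7/2 → sign −
step 3: pivot 2 → sign +
step 4: pivot 1/7 → sign +
signature = (4, 1, 0)

Answer: (4, 1, 0)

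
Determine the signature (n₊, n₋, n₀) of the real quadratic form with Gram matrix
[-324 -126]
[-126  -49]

Answer: (0, 1, 1)

Derivation:
step 0: pivot -324 → sign −
step 1: row/col 1 already zero → sign 0
signature = (0, 1, 1)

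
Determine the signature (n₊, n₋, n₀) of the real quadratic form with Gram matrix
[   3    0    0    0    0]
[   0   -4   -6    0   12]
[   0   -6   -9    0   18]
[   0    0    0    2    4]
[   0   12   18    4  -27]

step 0: pivot 3 → sign +
step 1: pivot -4 → sign −
step 2: pivot 2 → sign +
step 3: pivot 1 → sign +
step 4: row/col 4 already zero → sign 0
signature = (3, 1, 1)

Answer: (3, 1, 1)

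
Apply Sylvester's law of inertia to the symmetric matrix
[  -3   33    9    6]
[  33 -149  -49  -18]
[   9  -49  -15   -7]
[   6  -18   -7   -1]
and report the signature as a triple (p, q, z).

Answer: (3, 1, 0)

Derivation:
step 0: pivot -3 → sign −
step 1: pivot 214 → sign +
step 2: pivot 34/107 → sign +
step 3: pivot 3/34 → sign +
signature = (3, 1, 0)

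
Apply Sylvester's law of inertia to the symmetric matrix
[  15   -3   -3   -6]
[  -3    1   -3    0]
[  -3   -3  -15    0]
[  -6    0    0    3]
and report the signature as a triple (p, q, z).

Answer: (2, 1, 1)

Derivation:
step 0: pivot 15 → sign +
step 1: pivot 2/5 → sign +
step 2: pivot -48 → sign −
step 3: row/col 3 already zero → sign 0
signature = (2, 1, 1)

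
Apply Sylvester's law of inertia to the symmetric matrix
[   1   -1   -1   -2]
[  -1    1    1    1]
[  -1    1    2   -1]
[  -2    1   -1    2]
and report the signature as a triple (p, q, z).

step 0: pivot 1 → sign +
step 1: pivot 1 → sign +
step 2: pivot -11 → sign −
step 3: pivot 1/11 → sign +
signature = (3, 1, 0)

Answer: (3, 1, 0)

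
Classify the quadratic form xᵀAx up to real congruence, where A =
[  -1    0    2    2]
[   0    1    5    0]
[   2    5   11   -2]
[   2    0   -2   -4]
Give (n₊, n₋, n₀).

step 0: pivot -1 → sign −
step 1: pivot 1 → sign +
step 2: pivot -10 → sign −
step 3: pivot 2/5 → sign +
signature = (2, 2, 0)

Answer: (2, 2, 0)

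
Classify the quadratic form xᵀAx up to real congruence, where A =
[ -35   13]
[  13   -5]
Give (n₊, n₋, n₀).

Answer: (0, 2, 0)

Derivation:
step 0: pivot -35 → sign −
step 1: pivot -6/35 → sign −
signature = (0, 2, 0)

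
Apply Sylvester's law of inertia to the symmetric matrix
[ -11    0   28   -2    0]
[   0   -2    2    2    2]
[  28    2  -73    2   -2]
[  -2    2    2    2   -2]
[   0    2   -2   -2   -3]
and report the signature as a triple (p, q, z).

Answer: (1, 3, 1)

Derivation:
step 0: pivot -11 → sign −
step 1: pivot -2 → sign −
step 2: pivot 3/11 → sign +
step 3: pivot -1 → sign −
step 4: row/col 4 already zero → sign 0
signature = (1, 3, 1)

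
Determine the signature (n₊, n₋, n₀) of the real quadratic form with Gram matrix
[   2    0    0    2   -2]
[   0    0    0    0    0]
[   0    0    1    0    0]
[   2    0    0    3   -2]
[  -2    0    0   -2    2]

step 0: pivot 2 → sign +
step 1: pivot 1 → sign +
step 2: pivot 1 → sign +
step 3: row/col 3 already zero → sign 0
step 4: row/col 4 already zero → sign 0
signature = (3, 0, 2)

Answer: (3, 0, 2)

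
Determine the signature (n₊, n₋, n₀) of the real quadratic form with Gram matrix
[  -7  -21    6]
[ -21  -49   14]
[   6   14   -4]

step 0: pivot -7 → sign −
step 1: pivot 14 → sign +
step 2: row/col 2 already zero → sign 0
signature = (1, 1, 1)

Answer: (1, 1, 1)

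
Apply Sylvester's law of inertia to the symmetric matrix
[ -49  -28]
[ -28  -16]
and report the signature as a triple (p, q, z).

step 0: pivot -49 → sign −
step 1: row/col 1 already zero → sign 0
signature = (0, 1, 1)

Answer: (0, 1, 1)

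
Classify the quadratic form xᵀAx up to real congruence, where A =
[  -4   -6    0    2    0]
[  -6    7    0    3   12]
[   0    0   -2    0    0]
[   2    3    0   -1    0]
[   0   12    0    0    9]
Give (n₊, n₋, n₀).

Answer: (1, 2, 2)

Derivation:
step 0: pivot -4 → sign −
step 1: pivot 16 → sign +
step 2: pivot -2 → sign −
step 3: row/col 3 already zero → sign 0
step 4: row/col 4 already zero → sign 0
signature = (1, 2, 2)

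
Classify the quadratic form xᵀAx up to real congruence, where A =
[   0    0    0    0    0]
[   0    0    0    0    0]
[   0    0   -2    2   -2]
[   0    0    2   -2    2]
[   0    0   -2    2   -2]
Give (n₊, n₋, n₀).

step 0: pivot -2 → sign −
step 1: row/col 1 already zero → sign 0
step 2: row/col 2 already zero → sign 0
step 3: row/col 3 already zero → sign 0
step 4: row/col 4 already zero → sign 0
signature = (0, 1, 4)

Answer: (0, 1, 4)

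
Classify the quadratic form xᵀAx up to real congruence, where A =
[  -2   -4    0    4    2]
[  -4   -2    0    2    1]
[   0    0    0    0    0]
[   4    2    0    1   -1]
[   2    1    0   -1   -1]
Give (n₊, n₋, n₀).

Answer: (2, 2, 1)

Derivation:
step 0: pivot -2 → sign −
step 1: pivot 6 → sign +
step 2: pivot 3 → sign +
step 3: pivot -1/2 → sign −
step 4: row/col 4 already zero → sign 0
signature = (2, 2, 1)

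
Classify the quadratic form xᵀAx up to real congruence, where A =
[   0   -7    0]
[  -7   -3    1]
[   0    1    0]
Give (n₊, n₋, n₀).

step 0: pivot -3 → sign −
step 1: pivot 49/3 → sign +
step 2: row/col 2 already zero → sign 0
signature = (1, 1, 1)

Answer: (1, 1, 1)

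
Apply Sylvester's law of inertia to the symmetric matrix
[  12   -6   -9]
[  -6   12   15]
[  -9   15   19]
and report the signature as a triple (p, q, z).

step 0: pivot 12 → sign +
step 1: pivot 9 → sign +
step 2: row/col 2 already zero → sign 0
signature = (2, 0, 1)

Answer: (2, 0, 1)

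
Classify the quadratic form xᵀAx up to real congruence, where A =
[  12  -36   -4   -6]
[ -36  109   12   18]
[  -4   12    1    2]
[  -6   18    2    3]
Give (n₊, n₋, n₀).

step 0: pivot 12 → sign +
step 1: pivot 1 → sign +
step 2: pivot -1/3 → sign −
step 3: row/col 3 already zero → sign 0
signature = (2, 1, 1)

Answer: (2, 1, 1)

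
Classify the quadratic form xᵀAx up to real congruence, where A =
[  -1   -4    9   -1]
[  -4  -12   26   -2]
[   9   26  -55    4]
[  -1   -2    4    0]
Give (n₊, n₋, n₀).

step 0: pivot -1 → sign −
step 1: pivot 4 → sign +
step 2: pivot 1 → sign +
step 3: row/col 3 already zero → sign 0
signature = (2, 1, 1)

Answer: (2, 1, 1)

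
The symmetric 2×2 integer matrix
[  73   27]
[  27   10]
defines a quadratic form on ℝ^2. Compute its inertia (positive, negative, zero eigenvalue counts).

step 0: pivot 73 → sign +
step 1: pivot 1/73 → sign +
signature = (2, 0, 0)

Answer: (2, 0, 0)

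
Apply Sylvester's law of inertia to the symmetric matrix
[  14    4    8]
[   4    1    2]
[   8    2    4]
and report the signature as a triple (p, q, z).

step 0: pivot 14 → sign +
step 1: pivot -1/7 → sign −
step 2: row/col 2 already zero → sign 0
signature = (1, 1, 1)

Answer: (1, 1, 1)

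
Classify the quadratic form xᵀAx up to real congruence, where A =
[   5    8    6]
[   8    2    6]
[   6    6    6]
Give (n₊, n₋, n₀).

Answer: (1, 1, 1)

Derivation:
step 0: pivot 5 → sign +
step 1: pivot -54/5 → sign −
step 2: row/col 2 already zero → sign 0
signature = (1, 1, 1)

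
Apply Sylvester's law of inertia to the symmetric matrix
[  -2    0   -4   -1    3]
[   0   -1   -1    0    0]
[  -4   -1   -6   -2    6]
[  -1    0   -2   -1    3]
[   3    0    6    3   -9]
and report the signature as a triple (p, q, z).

Answer: (1, 3, 1)

Derivation:
step 0: pivot -2 → sign −
step 1: pivot -1 → sign −
step 2: pivot 3 → sign +
step 3: pivot -1/2 → sign −
step 4: row/col 4 already zero → sign 0
signature = (1, 3, 1)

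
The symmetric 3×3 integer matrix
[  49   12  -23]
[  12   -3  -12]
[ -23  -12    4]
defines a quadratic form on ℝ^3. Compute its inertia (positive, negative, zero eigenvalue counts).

Answer: (2, 1, 0)

Derivation:
step 0: pivot 49 → sign +
step 1: pivot -291/49 → sign −
step 2: pivot 3/97 → sign +
signature = (2, 1, 0)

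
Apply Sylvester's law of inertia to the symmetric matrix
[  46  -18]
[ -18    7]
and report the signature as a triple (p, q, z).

Answer: (1, 1, 0)

Derivation:
step 0: pivot 46 → sign +
step 1: pivot -1/23 → sign −
signature = (1, 1, 0)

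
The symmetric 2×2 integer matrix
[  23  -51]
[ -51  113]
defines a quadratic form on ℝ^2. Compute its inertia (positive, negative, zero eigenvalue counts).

step 0: pivot 23 → sign +
step 1: pivot -2/23 → sign −
signature = (1, 1, 0)

Answer: (1, 1, 0)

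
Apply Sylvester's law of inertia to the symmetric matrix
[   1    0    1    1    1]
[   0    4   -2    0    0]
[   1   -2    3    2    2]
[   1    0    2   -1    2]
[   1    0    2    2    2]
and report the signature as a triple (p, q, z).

Answer: (3, 1, 1)

Derivation:
step 0: pivot 1 → sign +
step 1: pivot 4 → sign +
step 2: pivot 1 → sign +
step 3: pivot -3 → sign −
step 4: row/col 4 already zero → sign 0
signature = (3, 1, 1)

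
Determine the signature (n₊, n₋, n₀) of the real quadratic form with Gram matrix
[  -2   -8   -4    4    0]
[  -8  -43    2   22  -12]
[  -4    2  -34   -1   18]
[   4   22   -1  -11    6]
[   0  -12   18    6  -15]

Answer: (2, 3, 0)

Derivation:
step 0: pivot -2 → sign −
step 1: pivot -11 → sign −
step 2: pivot 38/11 → sign +
step 3: pivot 3/38 → sign +
step 4: pivot -3 → sign −
signature = (2, 3, 0)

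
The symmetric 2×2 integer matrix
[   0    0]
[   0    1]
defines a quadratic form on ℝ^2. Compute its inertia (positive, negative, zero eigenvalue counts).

step 0: pivot 1 → sign +
step 1: row/col 1 already zero → sign 0
signature = (1, 0, 1)

Answer: (1, 0, 1)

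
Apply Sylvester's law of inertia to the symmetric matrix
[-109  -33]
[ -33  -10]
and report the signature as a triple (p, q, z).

Answer: (0, 2, 0)

Derivation:
step 0: pivot -109 → sign −
step 1: pivot -1/109 → sign −
signature = (0, 2, 0)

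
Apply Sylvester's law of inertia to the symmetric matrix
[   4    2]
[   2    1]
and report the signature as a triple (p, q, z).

step 0: pivot 4 → sign +
step 1: row/col 1 already zero → sign 0
signature = (1, 0, 1)

Answer: (1, 0, 1)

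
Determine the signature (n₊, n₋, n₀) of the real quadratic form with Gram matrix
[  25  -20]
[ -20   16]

Answer: (1, 0, 1)

Derivation:
step 0: pivot 25 → sign +
step 1: row/col 1 already zero → sign 0
signature = (1, 0, 1)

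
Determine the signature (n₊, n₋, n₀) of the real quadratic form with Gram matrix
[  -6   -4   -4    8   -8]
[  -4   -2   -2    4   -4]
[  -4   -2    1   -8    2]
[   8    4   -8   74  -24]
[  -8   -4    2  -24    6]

step 0: pivot -6 → sign −
step 1: pivot 2/3 → sign +
step 2: pivot 3 → sign +
step 3: pivot 34 → sign +
step 4: pivot 2/17 → sign +
signature = (4, 1, 0)

Answer: (4, 1, 0)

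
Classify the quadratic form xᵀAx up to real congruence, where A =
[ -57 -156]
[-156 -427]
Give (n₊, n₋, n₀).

step 0: pivot -57 → sign −
step 1: pivot -1/19 → sign −
signature = (0, 2, 0)

Answer: (0, 2, 0)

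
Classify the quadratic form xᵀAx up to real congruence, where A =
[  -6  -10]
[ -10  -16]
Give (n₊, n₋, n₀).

step 0: pivot -6 → sign −
step 1: pivot 2/3 → sign +
signature = (1, 1, 0)

Answer: (1, 1, 0)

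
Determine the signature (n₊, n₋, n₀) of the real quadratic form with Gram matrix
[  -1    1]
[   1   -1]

Answer: (0, 1, 1)

Derivation:
step 0: pivot -1 → sign −
step 1: row/col 1 already zero → sign 0
signature = (0, 1, 1)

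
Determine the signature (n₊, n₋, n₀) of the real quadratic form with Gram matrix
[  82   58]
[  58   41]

Answer: (1, 1, 0)

Derivation:
step 0: pivot 82 → sign +
step 1: pivot -1/41 → sign −
signature = (1, 1, 0)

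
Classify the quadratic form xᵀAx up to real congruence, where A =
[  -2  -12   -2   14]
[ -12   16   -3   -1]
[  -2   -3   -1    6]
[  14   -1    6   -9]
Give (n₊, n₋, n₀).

step 0: pivot -2 → sign −
step 1: pivot 88 → sign +
step 2: pivot 7/88 → sign +
step 3: pivot 6/7 → sign +
signature = (3, 1, 0)

Answer: (3, 1, 0)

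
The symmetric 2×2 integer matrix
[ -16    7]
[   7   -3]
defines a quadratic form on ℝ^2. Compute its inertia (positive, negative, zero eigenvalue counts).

Answer: (1, 1, 0)

Derivation:
step 0: pivot -16 → sign −
step 1: pivot 1/16 → sign +
signature = (1, 1, 0)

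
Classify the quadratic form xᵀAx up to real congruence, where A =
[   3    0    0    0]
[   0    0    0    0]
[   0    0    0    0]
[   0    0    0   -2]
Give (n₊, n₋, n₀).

step 0: pivot 3 → sign +
step 1: pivot -2 → sign −
step 2: row/col 2 already zero → sign 0
step 3: row/col 3 already zero → sign 0
signature = (1, 1, 2)

Answer: (1, 1, 2)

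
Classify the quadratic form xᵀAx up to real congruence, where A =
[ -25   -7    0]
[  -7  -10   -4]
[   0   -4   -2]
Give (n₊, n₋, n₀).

step 0: pivot -25 → sign −
step 1: pivot -201/25 → sign −
step 2: pivot -2/201 → sign −
signature = (0, 3, 0)

Answer: (0, 3, 0)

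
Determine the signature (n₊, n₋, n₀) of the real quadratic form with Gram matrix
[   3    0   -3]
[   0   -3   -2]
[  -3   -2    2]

Answer: (2, 1, 0)

Derivation:
step 0: pivot 3 → sign +
step 1: pivot -3 → sign −
step 2: pivot 1/3 → sign +
signature = (2, 1, 0)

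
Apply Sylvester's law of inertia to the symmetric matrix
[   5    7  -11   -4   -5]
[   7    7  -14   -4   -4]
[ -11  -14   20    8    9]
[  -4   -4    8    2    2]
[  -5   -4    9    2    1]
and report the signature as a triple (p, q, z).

step 0: pivot 5 → sign +
step 1: pivot -14/5 → sign −
step 2: pivot -7/2 → sign −
step 3: pivot -2/7 → sign −
step 4: pivot -3/7 → sign −
signature = (1, 4, 0)

Answer: (1, 4, 0)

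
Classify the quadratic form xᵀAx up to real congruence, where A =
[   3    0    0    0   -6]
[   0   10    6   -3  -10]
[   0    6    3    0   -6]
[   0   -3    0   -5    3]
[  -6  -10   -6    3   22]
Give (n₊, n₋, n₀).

step 0: pivot 3 → sign +
step 1: pivot 10 → sign +
step 2: pivot -3/5 → sign −
step 3: pivot -1/2 → sign −
step 4: row/col 4 already zero → sign 0
signature = (2, 2, 1)

Answer: (2, 2, 1)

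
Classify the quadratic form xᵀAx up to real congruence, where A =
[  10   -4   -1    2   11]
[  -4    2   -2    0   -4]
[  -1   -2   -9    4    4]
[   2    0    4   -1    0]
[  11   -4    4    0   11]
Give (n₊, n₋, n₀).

step 0: pivot 10 → sign +
step 1: pivot 2/5 → sign +
step 2: pivot -47/2 → sign −
step 3: pivot 21/47 → sign +
step 4: pivot 6/7 → sign +
signature = (4, 1, 0)

Answer: (4, 1, 0)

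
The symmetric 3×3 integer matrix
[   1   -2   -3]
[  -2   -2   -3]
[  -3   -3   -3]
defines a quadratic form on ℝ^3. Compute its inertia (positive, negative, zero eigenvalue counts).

Answer: (2, 1, 0)

Derivation:
step 0: pivot 1 → sign +
step 1: pivot -6 → sign −
step 2: pivot 3/2 → sign +
signature = (2, 1, 0)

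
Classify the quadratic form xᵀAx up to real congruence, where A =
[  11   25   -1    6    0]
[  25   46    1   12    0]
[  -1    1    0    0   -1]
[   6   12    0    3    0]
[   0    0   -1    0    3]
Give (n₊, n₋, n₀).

Answer: (3, 2, 0)

Derivation:
step 0: pivot 11 → sign +
step 1: pivot -119/11 → sign −
step 2: pivot 107/119 → sign +
step 3: pivot -3/107 → sign −
step 4: pivot 2 → sign +
signature = (3, 2, 0)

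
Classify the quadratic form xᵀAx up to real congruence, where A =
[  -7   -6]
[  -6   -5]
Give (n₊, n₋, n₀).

Answer: (1, 1, 0)

Derivation:
step 0: pivot -7 → sign −
step 1: pivot 1/7 → sign +
signature = (1, 1, 0)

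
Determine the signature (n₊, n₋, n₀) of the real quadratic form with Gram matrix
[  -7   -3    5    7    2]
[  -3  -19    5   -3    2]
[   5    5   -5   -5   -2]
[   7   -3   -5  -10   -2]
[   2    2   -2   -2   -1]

Answer: (0, 4, 1)

Derivation:
step 0: pivot -7 → sign −
step 1: pivot -124/7 → sign −
step 2: pivot -30/31 → sign −
step 3: pivot -1/5 → sign −
step 4: row/col 4 already zero → sign 0
signature = (0, 4, 1)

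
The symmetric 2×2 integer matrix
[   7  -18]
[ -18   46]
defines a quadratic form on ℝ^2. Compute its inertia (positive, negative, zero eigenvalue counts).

Answer: (1, 1, 0)

Derivation:
step 0: pivot 7 → sign +
step 1: pivot -2/7 → sign −
signature = (1, 1, 0)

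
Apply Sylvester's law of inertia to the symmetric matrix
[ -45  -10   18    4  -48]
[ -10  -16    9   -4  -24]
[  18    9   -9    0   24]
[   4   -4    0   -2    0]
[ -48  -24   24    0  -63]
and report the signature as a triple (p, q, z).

Answer: (2, 3, 0)

Derivation:
step 0: pivot -45 → sign −
step 1: pivot -124/9 → sign −
step 2: pivot 9/620 → sign +
step 3: pivot -2 → sign −
step 4: pivot 1 → sign +
signature = (2, 3, 0)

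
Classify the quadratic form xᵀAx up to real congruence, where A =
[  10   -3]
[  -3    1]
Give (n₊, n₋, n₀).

step 0: pivot 10 → sign +
step 1: pivot 1/10 → sign +
signature = (2, 0, 0)

Answer: (2, 0, 0)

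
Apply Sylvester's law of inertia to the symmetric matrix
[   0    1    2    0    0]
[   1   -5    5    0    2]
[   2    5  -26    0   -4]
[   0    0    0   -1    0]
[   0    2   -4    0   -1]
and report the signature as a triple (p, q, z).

Answer: (1, 4, 0)

Derivation:
step 0: pivot -5 → sign −
step 1: pivot 1/5 → sign +
step 2: pivot -66 → sign −
step 3: pivot -1 → sign −
step 4: pivot -1/33 → sign −
signature = (1, 4, 0)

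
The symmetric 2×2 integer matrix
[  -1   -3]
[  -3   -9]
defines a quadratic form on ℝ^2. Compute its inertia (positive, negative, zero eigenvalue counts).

Answer: (0, 1, 1)

Derivation:
step 0: pivot -1 → sign −
step 1: row/col 1 already zero → sign 0
signature = (0, 1, 1)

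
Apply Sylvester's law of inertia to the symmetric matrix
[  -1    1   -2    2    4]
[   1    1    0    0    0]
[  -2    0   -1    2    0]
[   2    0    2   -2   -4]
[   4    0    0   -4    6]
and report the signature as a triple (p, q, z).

Answer: (2, 2, 1)

Derivation:
step 0: pivot -1 → sign −
step 1: pivot 2 → sign +
step 2: pivot 1 → sign +
step 3: pivot -2 → sign −
step 4: row/col 4 already zero → sign 0
signature = (2, 2, 1)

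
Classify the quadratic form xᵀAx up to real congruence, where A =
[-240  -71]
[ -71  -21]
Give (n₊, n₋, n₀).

Answer: (1, 1, 0)

Derivation:
step 0: pivot -240 → sign −
step 1: pivot 1/240 → sign +
signature = (1, 1, 0)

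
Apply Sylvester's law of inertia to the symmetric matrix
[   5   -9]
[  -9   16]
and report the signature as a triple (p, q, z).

step 0: pivot 5 → sign +
step 1: pivot -1/5 → sign −
signature = (1, 1, 0)

Answer: (1, 1, 0)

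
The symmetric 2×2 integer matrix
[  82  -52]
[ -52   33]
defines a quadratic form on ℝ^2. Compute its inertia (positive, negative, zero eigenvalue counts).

Answer: (2, 0, 0)

Derivation:
step 0: pivot 82 → sign +
step 1: pivot 1/41 → sign +
signature = (2, 0, 0)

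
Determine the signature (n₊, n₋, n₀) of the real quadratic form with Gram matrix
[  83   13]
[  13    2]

step 0: pivot 83 → sign +
step 1: pivot -3/83 → sign −
signature = (1, 1, 0)

Answer: (1, 1, 0)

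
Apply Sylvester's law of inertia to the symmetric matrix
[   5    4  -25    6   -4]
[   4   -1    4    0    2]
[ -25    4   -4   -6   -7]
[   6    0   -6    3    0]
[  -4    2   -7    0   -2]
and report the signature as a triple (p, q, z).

step 0: pivot 5 → sign +
step 1: pivot -21/5 → sign −
step 2: pivot 57/7 → sign +
step 3: pivot -3/19 → sign −
step 4: pivot 1/3 → sign +
signature = (3, 2, 0)

Answer: (3, 2, 0)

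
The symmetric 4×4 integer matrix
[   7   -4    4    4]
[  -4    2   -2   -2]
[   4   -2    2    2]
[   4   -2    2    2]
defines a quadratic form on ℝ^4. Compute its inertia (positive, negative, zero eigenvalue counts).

Answer: (1, 1, 2)

Derivation:
step 0: pivot 7 → sign +
step 1: pivot -2/7 → sign −
step 2: row/col 2 already zero → sign 0
step 3: row/col 3 already zero → sign 0
signature = (1, 1, 2)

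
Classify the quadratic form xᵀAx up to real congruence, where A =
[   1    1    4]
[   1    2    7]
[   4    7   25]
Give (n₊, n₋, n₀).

Answer: (2, 0, 1)

Derivation:
step 0: pivot 1 → sign +
step 1: pivot 1 → sign +
step 2: row/col 2 already zero → sign 0
signature = (2, 0, 1)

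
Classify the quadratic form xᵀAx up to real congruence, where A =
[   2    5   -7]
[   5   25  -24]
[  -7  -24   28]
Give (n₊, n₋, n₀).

Answer: (3, 0, 0)

Derivation:
step 0: pivot 2 → sign +
step 1: pivot 25/2 → sign +
step 2: pivot 3/25 → sign +
signature = (3, 0, 0)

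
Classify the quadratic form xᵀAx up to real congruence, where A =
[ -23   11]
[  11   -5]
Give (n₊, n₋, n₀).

step 0: pivot -23 → sign −
step 1: pivot 6/23 → sign +
signature = (1, 1, 0)

Answer: (1, 1, 0)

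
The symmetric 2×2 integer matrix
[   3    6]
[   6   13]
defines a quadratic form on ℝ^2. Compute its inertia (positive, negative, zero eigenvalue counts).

step 0: pivot 3 → sign +
step 1: pivot 1 → sign +
signature = (2, 0, 0)

Answer: (2, 0, 0)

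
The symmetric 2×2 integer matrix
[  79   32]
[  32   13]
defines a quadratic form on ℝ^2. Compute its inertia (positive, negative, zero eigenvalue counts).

step 0: pivot 79 → sign +
step 1: pivot 3/79 → sign +
signature = (2, 0, 0)

Answer: (2, 0, 0)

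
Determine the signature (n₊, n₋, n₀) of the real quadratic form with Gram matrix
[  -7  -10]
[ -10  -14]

Answer: (1, 1, 0)

Derivation:
step 0: pivot -7 → sign −
step 1: pivot 2/7 → sign +
signature = (1, 1, 0)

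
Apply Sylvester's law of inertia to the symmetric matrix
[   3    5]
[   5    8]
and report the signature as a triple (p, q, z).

step 0: pivot 3 → sign +
step 1: pivot -1/3 → sign −
signature = (1, 1, 0)

Answer: (1, 1, 0)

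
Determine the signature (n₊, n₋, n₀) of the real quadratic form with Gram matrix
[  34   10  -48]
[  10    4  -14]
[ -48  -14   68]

Answer: (3, 0, 0)

Derivation:
step 0: pivot 34 → sign +
step 1: pivot 18/17 → sign +
step 2: pivot 2/9 → sign +
signature = (3, 0, 0)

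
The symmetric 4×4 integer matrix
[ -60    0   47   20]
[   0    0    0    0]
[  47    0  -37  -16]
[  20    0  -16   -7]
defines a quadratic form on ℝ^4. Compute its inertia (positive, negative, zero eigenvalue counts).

Answer: (1, 2, 1)

Derivation:
step 0: pivot -60 → sign −
step 1: pivot -11/60 → sign −
step 2: pivot 3/11 → sign +
step 3: row/col 3 already zero → sign 0
signature = (1, 2, 1)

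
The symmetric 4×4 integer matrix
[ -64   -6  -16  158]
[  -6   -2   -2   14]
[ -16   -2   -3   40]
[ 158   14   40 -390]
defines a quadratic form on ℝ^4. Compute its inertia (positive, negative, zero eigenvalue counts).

Answer: (1, 2, 1)

Derivation:
step 0: pivot -64 → sign −
step 1: pivot -23/16 → sign −
step 2: pivot 27/23 → sign +
step 3: row/col 3 already zero → sign 0
signature = (1, 2, 1)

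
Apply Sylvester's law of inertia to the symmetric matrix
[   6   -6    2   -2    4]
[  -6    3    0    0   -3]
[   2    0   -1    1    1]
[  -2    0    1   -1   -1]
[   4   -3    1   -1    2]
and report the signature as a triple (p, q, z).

Answer: (1, 2, 2)

Derivation:
step 0: pivot 6 → sign +
step 1: pivot -3 → sign −
step 2: pivot -1/3 → sign −
step 3: row/col 3 already zero → sign 0
step 4: row/col 4 already zero → sign 0
signature = (1, 2, 2)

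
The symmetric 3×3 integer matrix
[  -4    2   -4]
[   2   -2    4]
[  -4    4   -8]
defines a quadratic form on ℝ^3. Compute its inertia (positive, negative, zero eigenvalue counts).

Answer: (0, 2, 1)

Derivation:
step 0: pivot -4 → sign −
step 1: pivot -1 → sign −
step 2: row/col 2 already zero → sign 0
signature = (0, 2, 1)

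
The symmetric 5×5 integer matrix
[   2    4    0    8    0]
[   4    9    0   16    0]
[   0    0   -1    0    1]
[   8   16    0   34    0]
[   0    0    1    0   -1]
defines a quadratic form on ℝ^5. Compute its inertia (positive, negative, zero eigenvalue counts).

Answer: (3, 1, 1)

Derivation:
step 0: pivot 2 → sign +
step 1: pivot 1 → sign +
step 2: pivot -1 → sign −
step 3: pivot 2 → sign +
step 4: row/col 4 already zero → sign 0
signature = (3, 1, 1)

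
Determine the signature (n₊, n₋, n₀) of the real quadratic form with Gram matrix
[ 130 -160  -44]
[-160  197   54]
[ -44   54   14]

Answer: (2, 1, 0)

Derivation:
step 0: pivot 130 → sign +
step 1: pivot 1/13 → sign +
step 2: pivot -6/5 → sign −
signature = (2, 1, 0)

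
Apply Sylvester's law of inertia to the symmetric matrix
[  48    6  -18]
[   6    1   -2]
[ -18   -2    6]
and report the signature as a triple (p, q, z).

step 0: pivot 48 → sign +
step 1: pivot 1/4 → sign +
step 2: pivot -1 → sign −
signature = (2, 1, 0)

Answer: (2, 1, 0)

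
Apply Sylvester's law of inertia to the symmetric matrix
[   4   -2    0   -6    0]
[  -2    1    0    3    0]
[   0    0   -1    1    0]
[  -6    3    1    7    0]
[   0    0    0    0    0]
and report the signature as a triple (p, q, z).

step 0: pivot 4 → sign +
step 1: pivot -1 → sign −
step 2: pivot -1 → sign −
step 3: row/col 3 already zero → sign 0
step 4: row/col 4 already zero → sign 0
signature = (1, 2, 2)

Answer: (1, 2, 2)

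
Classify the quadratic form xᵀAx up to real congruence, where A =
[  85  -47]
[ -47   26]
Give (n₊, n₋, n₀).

Answer: (2, 0, 0)

Derivation:
step 0: pivot 85 → sign +
step 1: pivot 1/85 → sign +
signature = (2, 0, 0)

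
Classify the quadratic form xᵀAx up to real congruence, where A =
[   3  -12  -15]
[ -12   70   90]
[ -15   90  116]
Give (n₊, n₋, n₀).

Answer: (3, 0, 0)

Derivation:
step 0: pivot 3 → sign +
step 1: pivot 22 → sign +
step 2: pivot 1/11 → sign +
signature = (3, 0, 0)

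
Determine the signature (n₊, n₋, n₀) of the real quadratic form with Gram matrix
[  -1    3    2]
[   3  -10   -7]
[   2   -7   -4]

step 0: pivot -1 → sign −
step 1: pivot -1 → sign −
step 2: pivot 1 → sign +
signature = (1, 2, 0)

Answer: (1, 2, 0)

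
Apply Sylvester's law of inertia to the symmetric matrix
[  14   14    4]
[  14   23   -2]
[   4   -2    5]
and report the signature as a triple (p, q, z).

step 0: pivot 14 → sign +
step 1: pivot 9 → sign +
step 2: pivot -1/7 → sign −
signature = (2, 1, 0)

Answer: (2, 1, 0)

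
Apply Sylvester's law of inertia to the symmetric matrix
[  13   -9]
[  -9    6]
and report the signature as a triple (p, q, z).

step 0: pivot 13 → sign +
step 1: pivot -3/13 → sign −
signature = (1, 1, 0)

Answer: (1, 1, 0)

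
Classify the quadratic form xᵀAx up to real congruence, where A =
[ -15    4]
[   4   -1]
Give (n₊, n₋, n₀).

Answer: (1, 1, 0)

Derivation:
step 0: pivot -15 → sign −
step 1: pivot 1/15 → sign +
signature = (1, 1, 0)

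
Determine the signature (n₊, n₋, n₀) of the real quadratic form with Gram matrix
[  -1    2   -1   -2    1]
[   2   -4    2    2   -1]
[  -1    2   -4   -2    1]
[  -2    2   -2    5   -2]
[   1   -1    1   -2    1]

Answer: (2, 3, 0)

Derivation:
step 0: pivot -1 → sign −
step 1: pivot -3 → sign −
step 2: pivot 9 → sign +
step 3: pivot -4/9 → sign −
step 4: pivot 1/4 → sign +
signature = (2, 3, 0)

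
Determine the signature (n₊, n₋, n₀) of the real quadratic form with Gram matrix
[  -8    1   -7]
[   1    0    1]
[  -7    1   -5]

Answer: (2, 1, 0)

Derivation:
step 0: pivot -8 → sign −
step 1: pivot 1/8 → sign +
step 2: pivot 1 → sign +
signature = (2, 1, 0)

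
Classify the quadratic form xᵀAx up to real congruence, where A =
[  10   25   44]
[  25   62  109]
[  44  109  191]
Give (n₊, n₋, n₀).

step 0: pivot 10 → sign +
step 1: pivot -1/2 → sign −
step 2: pivot -3/5 → sign −
signature = (1, 2, 0)

Answer: (1, 2, 0)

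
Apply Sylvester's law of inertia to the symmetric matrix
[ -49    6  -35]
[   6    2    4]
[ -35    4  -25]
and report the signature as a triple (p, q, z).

step 0: pivot -49 → sign −
step 1: pivot 134/49 → sign +
step 2: pivot -2/67 → sign −
signature = (1, 2, 0)

Answer: (1, 2, 0)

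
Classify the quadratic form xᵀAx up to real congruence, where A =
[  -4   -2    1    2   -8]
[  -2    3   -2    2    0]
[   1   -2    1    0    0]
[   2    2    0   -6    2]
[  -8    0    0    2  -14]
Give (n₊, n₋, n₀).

Answer: (1, 3, 1)

Derivation:
step 0: pivot -4 → sign −
step 1: pivot 4 → sign +
step 2: pivot -5/16 → sign −
step 3: pivot -6/5 → sign −
step 4: row/col 4 already zero → sign 0
signature = (1, 3, 1)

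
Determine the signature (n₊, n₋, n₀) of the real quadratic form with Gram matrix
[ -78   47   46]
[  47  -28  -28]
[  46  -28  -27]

Answer: (1, 2, 0)

Derivation:
step 0: pivot -78 → sign −
step 1: pivot 25/78 → sign +
step 2: pivot -3/25 → sign −
signature = (1, 2, 0)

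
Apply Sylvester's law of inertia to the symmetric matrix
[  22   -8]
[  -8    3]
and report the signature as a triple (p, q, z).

step 0: pivot 22 → sign +
step 1: pivot 1/11 → sign +
signature = (2, 0, 0)

Answer: (2, 0, 0)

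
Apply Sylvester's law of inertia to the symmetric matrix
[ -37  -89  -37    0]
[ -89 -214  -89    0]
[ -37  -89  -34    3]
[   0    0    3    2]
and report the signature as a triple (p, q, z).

Answer: (2, 2, 0)

Derivation:
step 0: pivot -37 → sign −
step 1: pivot 3/37 → sign +
step 2: pivot 3 → sign +
step 3: pivot -1 → sign −
signature = (2, 2, 0)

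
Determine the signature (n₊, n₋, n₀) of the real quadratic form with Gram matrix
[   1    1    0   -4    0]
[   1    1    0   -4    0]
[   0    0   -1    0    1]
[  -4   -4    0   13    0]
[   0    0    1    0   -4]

Answer: (1, 3, 1)

Derivation:
step 0: pivot 1 → sign +
step 1: pivot -1 → sign −
step 2: pivot -3 → sign −
step 3: pivot -3 → sign −
step 4: row/col 4 already zero → sign 0
signature = (1, 3, 1)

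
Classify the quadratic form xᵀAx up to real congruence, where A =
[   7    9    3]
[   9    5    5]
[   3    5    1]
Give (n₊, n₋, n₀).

Answer: (1, 2, 0)

Derivation:
step 0: pivot 7 → sign +
step 1: pivot -46/7 → sign −
step 2: pivot -2/23 → sign −
signature = (1, 2, 0)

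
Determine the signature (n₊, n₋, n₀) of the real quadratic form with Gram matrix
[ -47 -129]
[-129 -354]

step 0: pivot -47 → sign −
step 1: pivot 3/47 → sign +
signature = (1, 1, 0)

Answer: (1, 1, 0)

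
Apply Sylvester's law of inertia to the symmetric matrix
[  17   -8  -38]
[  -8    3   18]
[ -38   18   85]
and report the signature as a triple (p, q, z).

step 0: pivot 17 → sign +
step 1: pivot -13/17 → sign −
step 2: pivot 1/13 → sign +
signature = (2, 1, 0)

Answer: (2, 1, 0)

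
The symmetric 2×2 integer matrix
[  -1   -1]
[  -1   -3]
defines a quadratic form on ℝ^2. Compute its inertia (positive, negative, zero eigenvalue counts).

step 0: pivot -1 → sign −
step 1: pivot -2 → sign −
signature = (0, 2, 0)

Answer: (0, 2, 0)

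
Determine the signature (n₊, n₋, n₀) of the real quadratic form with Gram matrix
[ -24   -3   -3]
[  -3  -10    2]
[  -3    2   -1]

step 0: pivot -24 → sign −
step 1: pivot -77/8 → sign −
step 2: pivot -3/77 → sign −
signature = (0, 3, 0)

Answer: (0, 3, 0)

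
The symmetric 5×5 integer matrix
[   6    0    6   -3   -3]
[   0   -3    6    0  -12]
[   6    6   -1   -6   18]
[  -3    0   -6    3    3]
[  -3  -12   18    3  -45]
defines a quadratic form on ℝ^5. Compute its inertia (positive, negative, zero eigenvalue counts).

Answer: (2, 2, 1)

Derivation:
step 0: pivot 6 → sign +
step 1: pivot -3 → sign −
step 2: pivot 5 → sign +
step 3: pivot -3/10 → sign −
step 4: row/col 4 already zero → sign 0
signature = (2, 2, 1)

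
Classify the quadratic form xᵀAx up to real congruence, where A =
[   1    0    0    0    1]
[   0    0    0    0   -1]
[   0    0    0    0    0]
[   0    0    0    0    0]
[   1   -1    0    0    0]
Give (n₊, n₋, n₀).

Answer: (2, 1, 2)

Derivation:
step 0: pivot 1 → sign +
step 1: pivot -1 → sign −
step 2: pivot 1 → sign +
step 3: row/col 3 already zero → sign 0
step 4: row/col 4 already zero → sign 0
signature = (2, 1, 2)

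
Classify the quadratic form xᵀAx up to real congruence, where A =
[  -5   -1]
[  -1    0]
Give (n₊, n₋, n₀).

step 0: pivot -5 → sign −
step 1: pivot 1/5 → sign +
signature = (1, 1, 0)

Answer: (1, 1, 0)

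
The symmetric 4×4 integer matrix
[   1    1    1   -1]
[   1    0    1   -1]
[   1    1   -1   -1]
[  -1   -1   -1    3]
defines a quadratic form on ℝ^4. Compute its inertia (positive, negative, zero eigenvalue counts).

step 0: pivot 1 → sign +
step 1: pivot -1 → sign −
step 2: pivot -2 → sign −
step 3: pivot 2 → sign +
signature = (2, 2, 0)

Answer: (2, 2, 0)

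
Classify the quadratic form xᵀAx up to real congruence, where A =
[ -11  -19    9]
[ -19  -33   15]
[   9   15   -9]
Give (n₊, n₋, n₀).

Answer: (0, 2, 1)

Derivation:
step 0: pivot -11 → sign −
step 1: pivot -2/11 → sign −
step 2: row/col 2 already zero → sign 0
signature = (0, 2, 1)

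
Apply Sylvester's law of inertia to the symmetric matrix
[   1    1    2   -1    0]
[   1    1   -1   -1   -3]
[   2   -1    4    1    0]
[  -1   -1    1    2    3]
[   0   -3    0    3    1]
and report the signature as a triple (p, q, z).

step 0: pivot 1 → sign +
step 1: pivot -6 → sign −
step 2: pivot 3/2 → sign +
step 3: pivot 1 → sign +
step 4: pivot 1 → sign +
signature = (4, 1, 0)

Answer: (4, 1, 0)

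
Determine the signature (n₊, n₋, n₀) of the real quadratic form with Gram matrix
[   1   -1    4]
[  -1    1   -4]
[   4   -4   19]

Answer: (2, 0, 1)

Derivation:
step 0: pivot 1 → sign +
step 1: pivot 3 → sign +
step 2: row/col 2 already zero → sign 0
signature = (2, 0, 1)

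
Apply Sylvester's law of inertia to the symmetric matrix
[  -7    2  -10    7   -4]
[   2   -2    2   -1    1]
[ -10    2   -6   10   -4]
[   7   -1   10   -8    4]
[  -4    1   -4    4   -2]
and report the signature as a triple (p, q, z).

Answer: (1, 4, 0)

Derivation:
step 0: pivot -7 → sign −
step 1: pivot -10/7 → sign −
step 2: pivot 44/5 → sign +
step 3: pivot -15/44 → sign −
step 4: pivot -1/15 → sign −
signature = (1, 4, 0)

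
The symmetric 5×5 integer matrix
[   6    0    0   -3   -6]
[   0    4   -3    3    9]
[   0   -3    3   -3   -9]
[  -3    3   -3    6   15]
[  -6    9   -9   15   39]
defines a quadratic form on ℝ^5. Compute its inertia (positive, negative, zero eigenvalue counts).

step 0: pivot 6 → sign +
step 1: pivot 4 → sign +
step 2: pivot 3/4 → sign +
step 3: pivot 3/2 → sign +
step 4: row/col 4 already zero → sign 0
signature = (4, 0, 1)

Answer: (4, 0, 1)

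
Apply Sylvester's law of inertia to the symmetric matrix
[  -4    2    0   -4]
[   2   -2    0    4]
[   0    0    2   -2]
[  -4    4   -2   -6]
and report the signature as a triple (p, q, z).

Answer: (1, 2, 1)

Derivation:
step 0: pivot -4 → sign −
step 1: pivot -1 → sign −
step 2: pivot 2 → sign +
step 3: row/col 3 already zero → sign 0
signature = (1, 2, 1)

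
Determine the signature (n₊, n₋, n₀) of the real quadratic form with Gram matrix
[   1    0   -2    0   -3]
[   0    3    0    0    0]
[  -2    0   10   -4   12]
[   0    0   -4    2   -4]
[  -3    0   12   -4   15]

Answer: (3, 1, 1)

Derivation:
step 0: pivot 1 → sign +
step 1: pivot 3 → sign +
step 2: pivot 6 → sign +
step 3: pivot -2/3 → sign −
step 4: row/col 4 already zero → sign 0
signature = (3, 1, 1)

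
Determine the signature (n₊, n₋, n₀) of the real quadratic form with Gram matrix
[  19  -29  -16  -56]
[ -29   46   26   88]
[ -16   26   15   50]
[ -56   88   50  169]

step 0: pivot 19 → sign +
step 1: pivot 33/19 → sign +
step 2: pivot 1/11 → sign +
step 3: pivot -3 → sign −
signature = (3, 1, 0)

Answer: (3, 1, 0)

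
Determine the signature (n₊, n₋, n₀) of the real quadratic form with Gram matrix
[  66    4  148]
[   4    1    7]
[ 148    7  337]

step 0: pivot 66 → sign +
step 1: pivot 25/33 → sign +
step 2: row/col 2 already zero → sign 0
signature = (2, 0, 1)

Answer: (2, 0, 1)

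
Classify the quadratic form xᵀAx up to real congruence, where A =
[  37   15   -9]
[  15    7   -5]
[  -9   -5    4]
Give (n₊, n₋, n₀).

step 0: pivot 37 → sign +
step 1: pivot 34/37 → sign +
step 2: pivot -3/17 → sign −
signature = (2, 1, 0)

Answer: (2, 1, 0)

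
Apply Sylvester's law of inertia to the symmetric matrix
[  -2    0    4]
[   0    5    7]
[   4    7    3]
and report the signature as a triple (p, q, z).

Answer: (2, 1, 0)

Derivation:
step 0: pivot -2 → sign −
step 1: pivot 5 → sign +
step 2: pivot 6/5 → sign +
signature = (2, 1, 0)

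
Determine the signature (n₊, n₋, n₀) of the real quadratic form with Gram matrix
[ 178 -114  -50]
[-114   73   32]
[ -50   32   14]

Answer: (1, 1, 1)

Derivation:
step 0: pivot 178 → sign +
step 1: pivot -1/89 → sign −
step 2: row/col 2 already zero → sign 0
signature = (1, 1, 1)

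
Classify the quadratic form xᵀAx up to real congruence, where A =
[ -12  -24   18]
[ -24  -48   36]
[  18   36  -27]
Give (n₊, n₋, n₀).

Answer: (0, 1, 2)

Derivation:
step 0: pivot -12 → sign −
step 1: row/col 1 already zero → sign 0
step 2: row/col 2 already zero → sign 0
signature = (0, 1, 2)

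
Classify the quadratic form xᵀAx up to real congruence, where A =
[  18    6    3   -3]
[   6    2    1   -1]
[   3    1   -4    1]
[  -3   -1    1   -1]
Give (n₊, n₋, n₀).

step 0: pivot 18 → sign +
step 1: pivot -9/2 → sign −
step 2: pivot -1 → sign −
step 3: row/col 3 already zero → sign 0
signature = (1, 2, 1)

Answer: (1, 2, 1)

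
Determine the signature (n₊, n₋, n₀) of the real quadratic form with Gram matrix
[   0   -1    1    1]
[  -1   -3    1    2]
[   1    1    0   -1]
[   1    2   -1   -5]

Answer: (1, 3, 0)

Derivation:
step 0: pivot -3 → sign −
step 1: pivot 1/3 → sign +
step 2: pivot -1 → sign −
step 3: pivot -3 → sign −
signature = (1, 3, 0)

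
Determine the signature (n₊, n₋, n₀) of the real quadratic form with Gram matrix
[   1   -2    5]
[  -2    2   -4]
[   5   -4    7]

Answer: (1, 1, 1)

Derivation:
step 0: pivot 1 → sign +
step 1: pivot -2 → sign −
step 2: row/col 2 already zero → sign 0
signature = (1, 1, 1)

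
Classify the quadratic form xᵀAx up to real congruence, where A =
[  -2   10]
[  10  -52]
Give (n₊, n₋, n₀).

Answer: (0, 2, 0)

Derivation:
step 0: pivot -2 → sign −
step 1: pivot -2 → sign −
signature = (0, 2, 0)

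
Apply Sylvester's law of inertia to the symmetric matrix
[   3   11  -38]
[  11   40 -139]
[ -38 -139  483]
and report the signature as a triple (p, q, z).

Answer: (2, 1, 0)

Derivation:
step 0: pivot 3 → sign +
step 1: pivot -1/3 → sign −
step 2: pivot 2 → sign +
signature = (2, 1, 0)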